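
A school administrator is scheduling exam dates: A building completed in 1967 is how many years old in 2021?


Birth year: 1967
Current year: 2021
Age = current year - birth year
Age = 2021 - 1967 = 54

54


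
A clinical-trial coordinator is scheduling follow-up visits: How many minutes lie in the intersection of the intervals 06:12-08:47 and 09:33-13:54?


Interval A: [372, 527] minutes from midnight
Interval B: [573, 834] minutes from midnight
Overlap start = max(372, 573) = 573
Overlap end = min(527, 834) = 527
End <= start, so the intervals do not overlap: 0 minutes

0


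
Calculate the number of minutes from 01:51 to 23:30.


Start time: 01:51 = 111 minutes from midnight
End time: 23:30 = 1410 minutes from midnight
Difference: 1410 - 111 = 1299 minutes
That is 21 hours and 39 minutes

1299


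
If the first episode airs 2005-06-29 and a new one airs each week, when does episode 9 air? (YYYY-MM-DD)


First occurrence: 2005-06-29 (occurrence 1)
Each occurrence is 7 days after the previous.
Occurrence 9 is 8 weeks after the first.
8 weeks = 56 days
2005-06-29 + 56 days = 2005-08-24

2005-08-24


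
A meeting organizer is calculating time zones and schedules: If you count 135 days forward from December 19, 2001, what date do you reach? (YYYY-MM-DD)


Start: 2001-12-19
Adding 135 days
Days remaining in December: 12
After December: 123 days still to add
January 2002: 31 days, 92 remaining
February 2002: 28 days, 64 remaining
March 2002: 31 days, 33 remaining
April 2002: 30 days, 3 remaining
Result: 2002-05-03

2002-05-03


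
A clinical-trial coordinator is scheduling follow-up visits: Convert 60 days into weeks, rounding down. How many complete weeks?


Total days: 60
Days per week: 7
Division: 60 / 7 = 8 remainder 4
Complete weeks: 8
Remaining days: 4

8


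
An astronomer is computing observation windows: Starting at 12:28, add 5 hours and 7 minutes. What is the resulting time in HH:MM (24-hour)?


Start time: 12:28
Adding: 5 hours 7 minutes
Minutes: 28 + 7 = 35
Hours: 12 + 5 + 0 = 17
Result: 17:35

17:35


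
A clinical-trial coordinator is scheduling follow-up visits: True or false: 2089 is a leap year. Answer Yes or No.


Year: 2089
Divisible by 4? 2089 / 4 = 522.25 -> No
Not divisible by 4, so NOT a leap year

No


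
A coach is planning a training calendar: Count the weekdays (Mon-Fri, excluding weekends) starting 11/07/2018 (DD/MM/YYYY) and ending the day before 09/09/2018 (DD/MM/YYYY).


Start: 2018-07-11 (Wednesday)
End (exclusive): 2018-09-09 (Sunday)
Total calendar days: 60
Full weeks: 60 // 7 = 8 -> 40 weekdays
Remaining 4 days starting on Wednesday:
  Wed(w), Thu(w), Fri(w), Sat(-) -> 3 weekdays
Total business days: 40 + 3 = 43

43


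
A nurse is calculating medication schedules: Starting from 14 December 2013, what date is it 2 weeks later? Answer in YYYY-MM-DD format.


Start: 2013-12-14
Weeks to add: 2
Convert to days: 2 x 7 = 14 days
Add 14 days to 2013-12-14
Result: 2013-12-28

2013-12-28


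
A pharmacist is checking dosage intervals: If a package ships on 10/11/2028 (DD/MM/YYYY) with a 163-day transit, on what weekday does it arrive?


Start: 2028-11-10 (Friday)
Step 1 - find target date: add 163 days
  2028-11-10 + 163 days = 2029-04-22
Step 2 - day of week:
  163 mod 7 = 2
  Friday + 2 days -> Sunday
Result: Sunday (2029-04-22)

Sunday


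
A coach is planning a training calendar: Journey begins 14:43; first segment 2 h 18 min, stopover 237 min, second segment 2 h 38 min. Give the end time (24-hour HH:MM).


Depart: 14:43
Leg 1: +138 min -> 17:01
Layover: +237 min -> 20:58
Leg 2: +158 min -> 23:36
Total travel: 533 minutes = 8h 53m
Arrival: 23:36

23:36


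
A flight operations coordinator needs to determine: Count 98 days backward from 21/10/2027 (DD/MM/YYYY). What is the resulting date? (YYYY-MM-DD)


Start: 2027-10-21
Subtracting 98 days
Days already passed in October: 21
After going back through October: 77 more days to subtract
September 2027: 30 days, 47 remaining
August 2027: 31 days, 16 remaining
July 2027 has 31 days, need 16
Result: 2027-07-15

2027-07-15


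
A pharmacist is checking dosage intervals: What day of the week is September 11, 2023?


Date: 2023-09-11
January 1, 2023 is a Sunday
Day of year: 254
Offset from Jan 1: 253 days
253 mod 7 = 1
Result: Monday

Monday


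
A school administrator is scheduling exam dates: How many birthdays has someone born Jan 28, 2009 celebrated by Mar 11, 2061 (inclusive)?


Birth: 2009-01-28
Reference: 2061-03-11
Year difference: 2061 - 2009 = 52
Has birthday (01-28) occurred by 03-11? Yes
Age in full years: 52

52


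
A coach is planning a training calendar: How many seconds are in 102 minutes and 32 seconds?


Minutes: 102
Extra seconds: 32
Seconds per minute: 60
Minutes to seconds: 102 x 60 = 6120
Total: 6120 + 32 = 6152

6152


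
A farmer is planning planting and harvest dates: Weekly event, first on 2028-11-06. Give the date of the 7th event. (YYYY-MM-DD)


First occurrence: 2028-11-06 (occurrence 1)
Each occurrence is 7 days after the previous.
Occurrence 7 is 6 weeks after the first.
6 weeks = 42 days
2028-11-06 + 42 days = 2028-12-18

2028-12-18


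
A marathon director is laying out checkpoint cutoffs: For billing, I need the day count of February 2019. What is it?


Month: February
Year: 2019
2019 is not a leap year
February has 28 days
Total: 28 days

28


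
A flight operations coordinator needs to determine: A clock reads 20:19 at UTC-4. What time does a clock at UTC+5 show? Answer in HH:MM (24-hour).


Local time: 20:19 at UTC-4 (offset -4h)
Target zone: UTC+5 (offset 5h)
Difference: 5 - (-4) = 9 hours
Calculation: 20 + (9) = 29
Wraparound: (29) mod 24 = 5
Result: 05:19

05:19


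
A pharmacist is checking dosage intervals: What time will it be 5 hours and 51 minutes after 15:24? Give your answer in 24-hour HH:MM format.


Start time: 15:24
Adding: 5 hours 51 minutes
Minutes: 24 + 51 = 75
Minute overflow: 75 >= 60, so carry 1 hour, minutes = 15
Hours: 15 + 5 + 1 = 21
Result: 21:15

21:15


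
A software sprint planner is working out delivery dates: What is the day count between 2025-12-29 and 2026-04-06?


Start date: 2025-12-29
End date: 2026-04-06
Dec 2025: +3 days
Jan 2026: +31 days
Feb 2026: +28 days
Mar 2026: +31 days
Apr 2026: +5 days
Total: 98 days

98


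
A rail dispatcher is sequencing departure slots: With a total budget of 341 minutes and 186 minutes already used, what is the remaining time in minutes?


Total budget: 341 minutes
Time used: 186 minutes
Remaining: 341 - 186 = 155 minutes
Percent used: 54.5%
Percent remaining: 45.5%

155


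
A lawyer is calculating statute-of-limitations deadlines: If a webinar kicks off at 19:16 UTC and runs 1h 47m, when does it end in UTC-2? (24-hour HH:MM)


Start: 19:16 in UTC
Step 1 - add duration:
  minutes: 16 + 47 = 63 (carry 1h)
  hours: 19 + 1 + 1 = 21
  end in UTC: 21:03
Step 2 - convert UTC -> UTC-2:
  offset difference: -2 - (0) = -2 hours
  21 + (-2) = 19 -> mod 24 = 19
Result: 19:03 in UTC-2

19:03


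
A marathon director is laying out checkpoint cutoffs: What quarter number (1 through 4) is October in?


Month: October (month 10)
Q1: January-March (months 1-3)
Q2: April-June (months 4-6)
Q3: July-September (months 7-9)
Q4: October-December (months 10-12)
Month 10 falls in Q4

4


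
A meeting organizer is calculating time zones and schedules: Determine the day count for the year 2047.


Year: 2047
Check leap year rules:
Divisible by 4? No
2047 is not a leap year
Days: 365

365


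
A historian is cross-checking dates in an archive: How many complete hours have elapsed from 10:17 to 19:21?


Start: 10:17
End: 19:21
Hour difference: 19 - 10 = 9 hours
Minute difference: 21 - 17 = 4 minutes
Total minutes: 544
Complete hours: 544 / 60 = 9 (remainder 4)

9


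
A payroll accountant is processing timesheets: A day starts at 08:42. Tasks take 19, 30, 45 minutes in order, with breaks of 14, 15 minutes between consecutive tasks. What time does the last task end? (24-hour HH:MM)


Start: 08:42 = 522 min from midnight
  after task 1 (19 min): 09:01
  after break (14 min): 09:15
  after task 2 (30 min): 09:45
  after break (15 min): 10:00
  after task 3 (45 min): 10:45
Total elapsed: 123 minutes
End time: 10:45

10:45


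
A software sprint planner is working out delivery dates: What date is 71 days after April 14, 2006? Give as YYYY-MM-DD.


Start: 2006-04-14
Adding 71 days
Days remaining in April: 16
After April: 55 days still to add
May 2006: 31 days, 24 remaining
June 2006 has 30 days, need 24
Result: 2006-06-24

2006-06-24


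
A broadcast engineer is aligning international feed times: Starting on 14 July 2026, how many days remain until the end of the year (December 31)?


Start: July 14, 2026
End: December 31, 2026
Days left in July: 17
August: 31
September: 30
October: 31
November: 30
... plus remaining months
Sum of remaining months: 153
Total: 17 + 153 = 170

170


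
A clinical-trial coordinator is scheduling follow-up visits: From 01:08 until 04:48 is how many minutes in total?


Start time: 01:08 = 68 minutes from midnight
End time: 04:48 = 288 minutes from midnight
Difference: 288 - 68 = 220 minutes
That is 3 hours and 40 minutes

220


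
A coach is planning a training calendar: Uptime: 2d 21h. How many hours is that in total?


Days: 2
Extra hours: 21
Hours per day: 24
Days to hours: 2 x 24 = 48
Total: 48 + 21 = 69

69


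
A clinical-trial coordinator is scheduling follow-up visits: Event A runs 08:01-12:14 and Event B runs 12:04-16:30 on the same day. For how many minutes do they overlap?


Interval A: [481, 734] minutes from midnight
Interval B: [724, 990] minutes from midnight
Overlap start = max(481, 724) = 724
Overlap end = min(734, 990) = 734
Overlap = 734 - 724 = 10 minutes

10


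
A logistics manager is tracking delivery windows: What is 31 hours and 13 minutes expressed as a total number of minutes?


Hours: 31
Minutes: 13
Convert hours to minutes: 31 x 60 = 1860
Add remaining minutes: 1860 + 13 = 1873

1873


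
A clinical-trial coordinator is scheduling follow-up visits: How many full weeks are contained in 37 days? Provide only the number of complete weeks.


Total days: 37
Days per week: 7
Division: 37 / 7 = 5 remainder 2
Complete weeks: 5
Remaining days: 2

5


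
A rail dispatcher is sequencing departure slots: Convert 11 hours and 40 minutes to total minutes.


Hours: 11
Extra minutes: 40
Minutes per hour: 60
Hours to minutes: 11 x 60 = 660
Total: 660 + 40 = 700

700


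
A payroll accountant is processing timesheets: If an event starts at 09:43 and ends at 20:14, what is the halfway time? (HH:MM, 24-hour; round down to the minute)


Start time: 09:43 = 583 minutes from midnight
End time: 20:14 = 1214 minutes from midnight
Sum: 583 + 1214 = 1797
Midpoint: 1797 / 2 = 898 minutes
Convert: 898 / 60 = 14 hours, 58 minutes
Result: 14:58

14:58


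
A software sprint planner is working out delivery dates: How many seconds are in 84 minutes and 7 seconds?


Minutes: 84
Seconds: 7
Convert minutes to seconds: 84 x 60 = 5040
Add remaining seconds: 5040 + 7 = 5047

5047


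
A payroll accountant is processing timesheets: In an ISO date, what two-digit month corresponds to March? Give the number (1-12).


Calendar month order:
2. February
3. March <--
4. April
March is month number 3

3


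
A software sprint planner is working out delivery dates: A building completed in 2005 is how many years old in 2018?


Birth year: 2005
Current year: 2018
Age = current year - birth year
Age = 2018 - 2005 = 13

13


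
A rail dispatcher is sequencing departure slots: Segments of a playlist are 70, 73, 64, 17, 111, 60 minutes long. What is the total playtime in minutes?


Durations: 70, 73, 64, 17, 111, 60
Running sum: 70
+ 73 = 143
+ 64 = 207
+ 17 = 224
+ 111 = 335
+ 60 = 395
Total duration: 395 minutes
That is 6 hours and 35 minutes

395


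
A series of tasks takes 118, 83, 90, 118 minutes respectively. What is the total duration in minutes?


Durations: 118, 83, 90, 118
Running sum: 118
+ 83 = 201
+ 90 = 291
+ 118 = 409
Total duration: 409 minutes
That is 6 hours and 49 minutes

409


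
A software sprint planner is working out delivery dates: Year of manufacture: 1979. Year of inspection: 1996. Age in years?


Birth year: 1979
Current year: 1996
Age = current year - birth year
Age = 1996 - 1979 = 17

17


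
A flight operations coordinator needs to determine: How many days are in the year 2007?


Year: 2007
Check leap year rules:
Divisible by 4? No
2007 is not a leap year
Days: 365

365


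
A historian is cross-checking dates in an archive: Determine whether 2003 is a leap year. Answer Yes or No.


Year: 2003
Divisible by 4? 2003 / 4 = 500.75 -> No
Not divisible by 4, so NOT a leap year

No


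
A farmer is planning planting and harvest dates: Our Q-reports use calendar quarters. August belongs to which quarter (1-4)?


Month: August (month 8)
Q1: January-March (months 1-3)
Q2: April-June (months 4-6)
Q3: July-September (months 7-9)
Q4: October-December (months 10-12)
Month 8 falls in Q3

3


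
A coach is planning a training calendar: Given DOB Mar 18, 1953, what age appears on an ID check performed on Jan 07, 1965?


Birth: 1953-03-18
Reference: 1965-01-07
Year difference: 1965 - 1953 = 12
Has birthday (03-18) occurred by 01-07? No
Birthday not yet reached this year -> subtract 1
Age in full years: 11

11


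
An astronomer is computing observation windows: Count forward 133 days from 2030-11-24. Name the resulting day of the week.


Start: 2030-11-24 (Sunday)
Step 1 - find target date: add 133 days
  2030-11-24 + 133 days = 2031-04-06
Step 2 - day of week:
  133 mod 7 = 0
  Sunday + 0 days -> Sunday
Result: Sunday (2031-04-06)

Sunday


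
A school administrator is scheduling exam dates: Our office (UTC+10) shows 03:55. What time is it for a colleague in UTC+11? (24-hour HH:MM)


Local time: 03:55 at UTC+10 (offset 10h)
Target zone: UTC+11 (offset 11h)
Difference: 11 - (10) = 1 hours
Calculation: 3 + (1) = 4
Result: 04:55

04:55


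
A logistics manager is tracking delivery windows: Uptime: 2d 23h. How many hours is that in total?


Days: 2
Extra hours: 23
Hours per day: 24
Days to hours: 2 x 24 = 48
Total: 48 + 23 = 71

71


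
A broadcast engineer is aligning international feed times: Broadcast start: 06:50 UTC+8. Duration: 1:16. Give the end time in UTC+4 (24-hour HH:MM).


Start: 06:50 in UTC+8
Step 1 - add duration:
  minutes: 50 + 16 = 66 (carry 1h)
  hours: 6 + 1 + 1 = 8
  end in UTC+8: 08:06
Step 2 - convert UTC+8 -> UTC+4:
  offset difference: 4 - (8) = -4 hours
  8 + (-4) = 4 -> mod 24 = 4
Result: 04:06 in UTC+4

04:06


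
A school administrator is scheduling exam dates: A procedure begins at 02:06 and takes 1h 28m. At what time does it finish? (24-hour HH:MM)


Start time: 02:06
Adding: 1 hours 28 minutes
Minutes: 6 + 28 = 34
Hours: 2 + 1 + 0 = 3
Result: 03:34

03:34


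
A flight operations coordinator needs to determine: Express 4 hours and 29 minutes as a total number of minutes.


Hours: 4
Extra minutes: 29
Minutes per hour: 60
Hours to minutes: 4 x 60 = 240
Total: 240 + 29 = 269

269


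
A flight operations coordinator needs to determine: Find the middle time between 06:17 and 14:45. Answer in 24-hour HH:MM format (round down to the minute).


Start time: 06:17 = 377 minutes from midnight
End time: 14:45 = 885 minutes from midnight
Sum: 377 + 885 = 1262
Midpoint: 1262 / 2 = 631 minutes
Convert: 631 / 60 = 10 hours, 31 minutes
Result: 10:31

10:31


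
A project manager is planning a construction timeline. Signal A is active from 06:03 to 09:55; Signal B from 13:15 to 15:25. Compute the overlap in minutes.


Interval A: [363, 595] minutes from midnight
Interval B: [795, 925] minutes from midnight
Overlap start = max(363, 795) = 795
Overlap end = min(595, 925) = 595
End <= start, so the intervals do not overlap: 0 minutes

0


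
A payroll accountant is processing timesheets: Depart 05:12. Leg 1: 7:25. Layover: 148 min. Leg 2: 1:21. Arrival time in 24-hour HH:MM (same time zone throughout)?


Depart: 05:12
Leg 1: +445 min -> 12:37
Layover: +148 min -> 15:05
Leg 2: +81 min -> 16:26
Total travel: 674 minutes = 11h 14m
Arrival: 16:26

16:26


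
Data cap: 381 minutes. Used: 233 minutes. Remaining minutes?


Total budget: 381 minutes
Time used: 233 minutes
Remaining: 381 - 233 = 148 minutes
Percent used: 61.2%
Percent remaining: 38.8%

148


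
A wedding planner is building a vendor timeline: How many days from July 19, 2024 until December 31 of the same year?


Start: July 19, 2024
End: December 31, 2024
Days left in July: 12
August: 31
September: 30
October: 31
November: 30
... plus remaining months
Sum of remaining months: 153
Total: 12 + 153 = 165

165


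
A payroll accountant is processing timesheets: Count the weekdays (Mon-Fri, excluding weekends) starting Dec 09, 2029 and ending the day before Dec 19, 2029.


Start: 2029-12-09 (Sunday)
End (exclusive): 2029-12-19 (Wednesday)
Total calendar days: 10
Full weeks: 10 // 7 = 1 -> 5 weekdays
Remaining 3 days starting on Sunday:
  Sun(-), Mon(w), Tue(w) -> 2 weekdays
Total business days: 5 + 2 = 7

7


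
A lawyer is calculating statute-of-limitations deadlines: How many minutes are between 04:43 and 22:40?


Start time: 04:43 = 283 minutes from midnight
End time: 22:40 = 1360 minutes from midnight
Difference: 1360 - 283 = 1077 minutes
That is 17 hours and 57 minutes

1077


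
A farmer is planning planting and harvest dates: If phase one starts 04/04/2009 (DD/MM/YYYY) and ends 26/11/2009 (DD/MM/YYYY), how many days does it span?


Start date: 2009-04-04
End date: 2009-11-26
Apr 2009: +27 days
May 2009: +31 days
Jun 2009: +30 days
... (5 more months)
Total: 236 days

236


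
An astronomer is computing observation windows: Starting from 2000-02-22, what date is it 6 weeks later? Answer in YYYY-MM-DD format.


Start: 2000-02-22
Weeks to add: 6
Convert to days: 6 x 7 = 42 days
Add 42 days to 2000-02-22
Result: 2000-04-04

2000-04-04


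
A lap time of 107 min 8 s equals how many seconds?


Minutes: 107
Seconds: 8
Convert minutes to seconds: 107 x 60 = 6420
Add remaining seconds: 6420 + 8 = 6428

6428


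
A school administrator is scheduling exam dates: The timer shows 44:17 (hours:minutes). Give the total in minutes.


Hours: 44
Minutes: 17
Convert hours to minutes: 44 x 60 = 2640
Add remaining minutes: 2640 + 17 = 2657

2657


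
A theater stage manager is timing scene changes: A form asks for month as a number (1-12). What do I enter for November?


Calendar month order:
10. October
11. November <--
12. December
November is month number 11

11


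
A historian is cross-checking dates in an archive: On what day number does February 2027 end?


Month: February
Year: 2027
2027 is not a leap year
February has 28 days
Total: 28 days

28


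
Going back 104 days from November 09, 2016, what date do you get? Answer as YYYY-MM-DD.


Start: 2016-11-09
Subtracting 104 days
Days already passed in November: 9
After going back through November: 95 more days to subtract
October 2016: 31 days, 64 remaining
September 2016: 30 days, 34 remaining
August 2016: 31 days, 3 remaining
July 2016 has 31 days, need 3
Result: 2016-07-28

2016-07-28


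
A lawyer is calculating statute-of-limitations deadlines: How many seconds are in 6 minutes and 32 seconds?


Minutes: 6
Extra seconds: 32
Seconds per minute: 60
Minutes to seconds: 6 x 60 = 360
Total: 360 + 32 = 392

392


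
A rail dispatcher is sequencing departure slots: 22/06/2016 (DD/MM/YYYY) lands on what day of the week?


Date: 2016-06-22
January 1, 2016 is a Friday
Day of year: 174
Offset from Jan 1: 173 days
173 mod 7 = 5
Result: Wednesday

Wednesday


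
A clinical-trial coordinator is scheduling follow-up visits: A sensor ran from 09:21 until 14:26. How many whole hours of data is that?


Start: 09:21
End: 14:26
Hour difference: 14 - 9 = 5 hours
Minute difference: 26 - 21 = 5 minutes
Total minutes: 305
Complete hours: 305 / 60 = 5 (remainder 5)

5


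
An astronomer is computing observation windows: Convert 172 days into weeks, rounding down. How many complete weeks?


Total days: 172
Days per week: 7
Division: 172 / 7 = 24 remainder 4
Complete weeks: 24
Remaining days: 4

24


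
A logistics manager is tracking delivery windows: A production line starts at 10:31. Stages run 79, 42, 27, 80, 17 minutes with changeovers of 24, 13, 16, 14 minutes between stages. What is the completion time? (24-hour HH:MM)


Start: 10:31 = 631 min from midnight
  after task 1 (79 min): 11:50
  after break (24 min): 12:14
  after task 2 (42 min): 12:56
  after break (13 min): 13:09
  after task 3 (27 min): 13:36
  after break (16 min): 13:52
  after task 4 (80 min): 15:12
  after break (14 min): 15:26
  after task 5 (17 min): 15:43
Total elapsed: 312 minutes
End time: 15:43

15:43


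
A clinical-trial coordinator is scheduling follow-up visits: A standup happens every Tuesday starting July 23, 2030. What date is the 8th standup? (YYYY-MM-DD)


First occurrence: 2030-07-23 (occurrence 1)
Each occurrence is 7 days after the previous.
Occurrence 8 is 7 weeks after the first.
7 weeks = 49 days
2030-07-23 + 49 days = 2030-09-10

2030-09-10


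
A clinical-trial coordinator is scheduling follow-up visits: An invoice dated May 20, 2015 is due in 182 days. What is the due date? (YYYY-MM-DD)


Start: 2015-05-20
Adding 182 days
Days remaining in May: 11
After May: 171 days still to add
June 2015: 30 days, 141 remaining
July 2015: 31 days, 110 remaining
August 2015: 31 days, 79 remaining
September 2015: 30 days, 49 remaining
Result: 2015-11-18

2015-11-18


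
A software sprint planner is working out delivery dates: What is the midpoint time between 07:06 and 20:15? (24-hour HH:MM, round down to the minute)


Start time: 07:06 = 426 minutes from midnight
End time: 20:15 = 1215 minutes from midnight
Sum: 426 + 1215 = 1641
Midpoint: 1641 / 2 = 820 minutes
Convert: 820 / 60 = 13 hours, 40 minutes
Result: 13:40

13:40


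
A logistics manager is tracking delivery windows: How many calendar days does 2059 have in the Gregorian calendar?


Year: 2059
Check leap year rules:
Divisible by 4? No
2059 is not a leap year
Days: 365

365


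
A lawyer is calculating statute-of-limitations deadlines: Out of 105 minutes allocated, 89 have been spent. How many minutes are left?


Total budget: 105 minutes
Time used: 89 minutes
Remaining: 105 - 89 = 16 minutes
Percent used: 84.8%
Percent remaining: 15.2%

16


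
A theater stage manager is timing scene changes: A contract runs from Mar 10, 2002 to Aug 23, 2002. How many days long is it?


Start date: 2002-03-10
End date: 2002-08-23
Mar 2002: +22 days
Apr 2002: +30 days
May 2002: +31 days
... (3 more months)
Total: 166 days

166


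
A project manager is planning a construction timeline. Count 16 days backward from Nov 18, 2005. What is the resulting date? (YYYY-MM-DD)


Start: 2005-11-18
Subtracting 16 days
Days already passed in November: 18
Result: 2005-11-02

2005-11-02


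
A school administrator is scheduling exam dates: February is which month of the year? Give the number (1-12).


Calendar month order:
1. January
2. February <--
3. March
February is month number 2

2


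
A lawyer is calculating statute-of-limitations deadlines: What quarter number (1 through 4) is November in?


Month: November (month 11)
Q1: January-March (months 1-3)
Q2: April-June (months 4-6)
Q3: July-September (months 7-9)
Q4: October-December (months 10-12)
Month 11 falls in Q4

4


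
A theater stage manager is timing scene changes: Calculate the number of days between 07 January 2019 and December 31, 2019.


Start: January 07, 2019
End: December 31, 2019
Days left in January: 24
February: 28
March: 31
April: 30
May: 31
... plus remaining months
Sum of remaining months: 334
Total: 24 + 334 = 358

358


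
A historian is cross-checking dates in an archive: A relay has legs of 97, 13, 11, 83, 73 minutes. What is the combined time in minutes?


Durations: 97, 13, 11, 83, 73
Running sum: 97
+ 13 = 110
+ 11 = 121
+ 83 = 204
+ 73 = 277
Total duration: 277 minutes
That is 4 hours and 37 minutes

277


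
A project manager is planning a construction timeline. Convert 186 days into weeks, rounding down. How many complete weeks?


Total days: 186
Days per week: 7
Division: 186 / 7 = 26 remainder 4
Complete weeks: 26
Remaining days: 4

26


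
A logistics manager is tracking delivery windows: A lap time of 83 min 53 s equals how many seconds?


Minutes: 83
Seconds: 53
Convert minutes to seconds: 83 x 60 = 4980
Add remaining seconds: 4980 + 53 = 5033

5033


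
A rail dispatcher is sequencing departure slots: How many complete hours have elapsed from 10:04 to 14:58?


Start: 10:04
End: 14:58
Hour difference: 14 - 10 = 4 hours
Minute difference: 58 - 4 = 54 minutes
Total minutes: 294
Complete hours: 294 / 60 = 4 (remainder 54)

4


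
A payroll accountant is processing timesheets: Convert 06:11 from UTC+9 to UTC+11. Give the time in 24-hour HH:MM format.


Local time: 06:11 at UTC+9 (offset 9h)
Target zone: UTC+11 (offset 11h)
Difference: 11 - (9) = 2 hours
Calculation: 6 + (2) = 8
Result: 08:11

08:11


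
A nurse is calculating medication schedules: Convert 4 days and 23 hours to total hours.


Days: 4
Extra hours: 23
Hours per day: 24
Days to hours: 4 x 24 = 96
Total: 96 + 23 = 119

119


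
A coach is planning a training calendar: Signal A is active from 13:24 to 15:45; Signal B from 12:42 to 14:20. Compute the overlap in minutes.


Interval A: [804, 945] minutes from midnight
Interval B: [762, 860] minutes from midnight
Overlap start = max(804, 762) = 804
Overlap end = min(945, 860) = 860
Overlap = 860 - 804 = 56 minutes

56


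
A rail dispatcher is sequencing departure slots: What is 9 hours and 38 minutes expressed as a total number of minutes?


Hours: 9
Minutes: 38
Convert hours to minutes: 9 x 60 = 540
Add remaining minutes: 540 + 38 = 578

578


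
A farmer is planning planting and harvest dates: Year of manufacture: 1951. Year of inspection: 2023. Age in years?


Birth year: 1951
Current year: 2023
Age = current year - birth year
Age = 2023 - 1951 = 72

72


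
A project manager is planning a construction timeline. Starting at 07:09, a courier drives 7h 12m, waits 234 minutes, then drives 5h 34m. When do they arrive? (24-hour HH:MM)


Depart: 07:09
Leg 1: +432 min -> 14:21
Layover: +234 min -> 18:15
Leg 2: +334 min -> 23:49
Total travel: 1000 minutes = 16h 40m
Arrival: 23:49

23:49


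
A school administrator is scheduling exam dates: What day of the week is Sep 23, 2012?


Date: 2012-09-23
January 1, 2012 is a Sunday
Day of year: 267
Offset from Jan 1: 266 days
266 mod 7 = 0
Result: Sunday

Sunday


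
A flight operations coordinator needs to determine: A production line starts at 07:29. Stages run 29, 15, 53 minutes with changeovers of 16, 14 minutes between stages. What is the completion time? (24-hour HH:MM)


Start: 07:29 = 449 min from midnight
  after task 1 (29 min): 07:58
  after break (16 min): 08:14
  after task 2 (15 min): 08:29
  after break (14 min): 08:43
  after task 3 (53 min): 09:36
Total elapsed: 127 minutes
End time: 09:36

09:36


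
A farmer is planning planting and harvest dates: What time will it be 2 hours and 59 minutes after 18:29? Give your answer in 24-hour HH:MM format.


Start time: 18:29
Adding: 2 hours 59 minutes
Minutes: 29 + 59 = 88
Minute overflow: 88 >= 60, so carry 1 hour, minutes = 28
Hours: 18 + 2 + 1 = 21
Result: 21:28

21:28


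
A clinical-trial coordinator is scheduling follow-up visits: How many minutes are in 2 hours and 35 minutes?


Hours: 2
Extra minutes: 35
Minutes per hour: 60
Hours to minutes: 2 x 60 = 120
Total: 120 + 35 = 155

155


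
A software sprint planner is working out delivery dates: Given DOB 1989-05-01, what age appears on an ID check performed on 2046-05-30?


Birth: 1989-05-01
Reference: 2046-05-30
Year difference: 2046 - 1989 = 57
Has birthday (05-01) occurred by 05-30? Yes
Age in full years: 57

57


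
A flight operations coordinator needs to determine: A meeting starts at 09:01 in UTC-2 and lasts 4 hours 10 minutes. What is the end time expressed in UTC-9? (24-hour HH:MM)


Start: 09:01 in UTC-2
Step 1 - add duration:
  minutes: 1 + 10 = 11
  hours: 9 + 4 + 0 = 13
  end in UTC-2: 13:11
Step 2 - convert UTC-2 -> UTC-9:
  offset difference: -9 - (-2) = -7 hours
  13 + (-7) = 6 -> mod 24 = 6
Result: 06:11 in UTC-9

06:11


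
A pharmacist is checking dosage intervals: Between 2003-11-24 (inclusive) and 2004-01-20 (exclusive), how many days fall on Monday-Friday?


Start: 2003-11-24 (Monday)
End (exclusive): 2004-01-20 (Tuesday)
Total calendar days: 57
Full weeks: 57 // 7 = 8 -> 40 weekdays
Remaining 1 days starting on Monday:
  Mon(w) -> 1 weekdays
Total business days: 40 + 1 = 41

41


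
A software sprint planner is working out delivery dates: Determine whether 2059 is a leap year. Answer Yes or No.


Year: 2059
Divisible by 4? 2059 / 4 = 514.75 -> No
Not divisible by 4, so NOT a leap year

No


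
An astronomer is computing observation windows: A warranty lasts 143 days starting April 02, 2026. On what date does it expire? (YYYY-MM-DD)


Start: 2026-04-02
Adding 143 days
Days remaining in April: 28
After April: 115 days still to add
May 2026: 31 days, 84 remaining
June 2026: 30 days, 54 remaining
July 2026: 31 days, 23 remaining
August 2026 has 31 days, need 23
Result: 2026-08-23

2026-08-23


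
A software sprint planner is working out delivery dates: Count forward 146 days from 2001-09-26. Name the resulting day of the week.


Start: 2001-09-26 (Wednesday)
Step 1 - find target date: add 146 days
  2001-09-26 + 146 days = 2002-02-19
Step 2 - day of week:
  146 mod 7 = 6
  Wednesday + 6 days -> Tuesday
Result: Tuesday (2002-02-19)

Tuesday


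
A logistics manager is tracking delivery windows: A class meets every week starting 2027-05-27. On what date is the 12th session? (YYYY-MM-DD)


First occurrence: 2027-05-27 (occurrence 1)
Each occurrence is 7 days after the previous.
Occurrence 12 is 11 weeks after the first.
11 weeks = 77 days
2027-05-27 + 77 days = 2027-08-12

2027-08-12


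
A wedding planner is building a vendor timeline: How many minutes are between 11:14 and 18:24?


Start time: 11:14 = 674 minutes from midnight
End time: 18:24 = 1104 minutes from midnight
Difference: 1104 - 674 = 430 minutes
That is 7 hours and 10 minutes

430


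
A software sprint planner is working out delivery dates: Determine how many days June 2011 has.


Month: June
Year: 2011
June is a 30-day month
Total: 30 days

30


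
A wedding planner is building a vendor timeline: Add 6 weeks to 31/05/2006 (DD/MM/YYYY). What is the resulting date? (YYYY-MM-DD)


Start: 2006-05-31
Weeks to add: 6
Convert to days: 6 x 7 = 42 days
Add 42 days to 2006-05-31
Result: 2006-07-12

2006-07-12


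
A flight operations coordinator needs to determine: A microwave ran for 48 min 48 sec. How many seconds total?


Minutes: 48
Extra seconds: 48
Seconds per minute: 60
Minutes to seconds: 48 x 60 = 2880
Total: 2880 + 48 = 2928

2928


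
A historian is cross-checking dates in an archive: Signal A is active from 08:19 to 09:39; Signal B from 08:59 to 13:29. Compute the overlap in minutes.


Interval A: [499, 579] minutes from midnight
Interval B: [539, 809] minutes from midnight
Overlap start = max(499, 539) = 539
Overlap end = min(579, 809) = 579
Overlap = 579 - 539 = 40 minutes

40


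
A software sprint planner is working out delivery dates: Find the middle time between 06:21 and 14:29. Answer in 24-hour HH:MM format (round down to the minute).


Start time: 06:21 = 381 minutes from midnight
End time: 14:29 = 869 minutes from midnight
Sum: 381 + 869 = 1250
Midpoint: 1250 / 2 = 625 minutes
Convert: 625 / 60 = 10 hours, 25 minutes
Result: 10:25

10:25


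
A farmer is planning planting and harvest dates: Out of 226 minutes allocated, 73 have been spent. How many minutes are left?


Total budget: 226 minutes
Time used: 73 minutes
Remaining: 226 - 73 = 153 minutes
Percent used: 32.3%
Percent remaining: 67.7%

153


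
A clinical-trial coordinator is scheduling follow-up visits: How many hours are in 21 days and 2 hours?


Days: 21
Extra hours: 2
Hours per day: 24
Days to hours: 21 x 24 = 504
Total: 504 + 2 = 506

506


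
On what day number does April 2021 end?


Month: April
Year: 2021
April is a 30-day month
Total: 30 days

30


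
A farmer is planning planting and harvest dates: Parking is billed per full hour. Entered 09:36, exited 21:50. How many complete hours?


Start: 09:36
End: 21:50
Hour difference: 21 - 9 = 12 hours
Minute difference: 50 - 36 = 14 minutes
Total minutes: 734
Complete hours: 734 / 60 = 12 (remainder 14)

12


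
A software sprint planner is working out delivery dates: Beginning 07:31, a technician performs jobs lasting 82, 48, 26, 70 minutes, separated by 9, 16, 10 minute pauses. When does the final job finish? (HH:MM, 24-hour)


Start: 07:31 = 451 min from midnight
  after task 1 (82 min): 08:53
  after break (9 min): 09:02
  after task 2 (48 min): 09:50
  after break (16 min): 10:06
  after task 3 (26 min): 10:32
  after break (10 min): 10:42
  after task 4 (70 min): 11:52
Total elapsed: 261 minutes
End time: 11:52

11:52


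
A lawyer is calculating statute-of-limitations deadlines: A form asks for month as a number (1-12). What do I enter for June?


Calendar month order:
5. May
6. June <--
7. July
June is month number 6

6


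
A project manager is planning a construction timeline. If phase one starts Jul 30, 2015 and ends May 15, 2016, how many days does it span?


Start date: 2015-07-30
End date: 2016-05-15
Jul 2015: +2 days
Aug 2015: +31 days
Sep 2015: +30 days
... (8 more months)
Total: 290 days

290


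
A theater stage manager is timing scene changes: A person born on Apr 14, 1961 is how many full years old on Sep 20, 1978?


Birth: 1961-04-14
Reference: 1978-09-20
Year difference: 1978 - 1961 = 17
Has birthday (04-14) occurred by 09-20? Yes
Age in full years: 17

17


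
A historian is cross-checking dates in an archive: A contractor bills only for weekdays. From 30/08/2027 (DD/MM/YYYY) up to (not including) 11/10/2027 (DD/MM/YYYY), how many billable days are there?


Start: 2027-08-30 (Monday)
End (exclusive): 2027-10-11 (Monday)
Total calendar days: 42
Full weeks: 42 // 7 = 6 -> 30 weekdays
Remaining 0 days starting on Monday:
Total business days: 30 + 0 = 30

30


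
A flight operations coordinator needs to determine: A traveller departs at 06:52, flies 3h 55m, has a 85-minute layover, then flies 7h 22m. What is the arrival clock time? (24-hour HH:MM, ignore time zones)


Depart: 06:52
Leg 1: +235 min -> 10:47
Layover: +85 min -> 12:12
Leg 2: +442 min -> 19:34
Total travel: 762 minutes = 12h 42m
Arrival: 19:34

19:34


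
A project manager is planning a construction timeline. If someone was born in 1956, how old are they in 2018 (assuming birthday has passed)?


Birth year: 1956
Current year: 2018
Age = current year - birth year
Age = 2018 - 1956 = 62

62


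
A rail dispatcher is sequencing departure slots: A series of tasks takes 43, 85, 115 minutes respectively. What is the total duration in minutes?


Durations: 43, 85, 115
Running sum: 43
+ 85 = 128
+ 115 = 243
Total duration: 243 minutes
That is 4 hours and 3 minutes

243


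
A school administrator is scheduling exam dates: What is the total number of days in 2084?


Year: 2084
Check leap year rules:
Divisible by 4? Yes
Divisible by 100? No
2084 is a leap year
Days: 366

366


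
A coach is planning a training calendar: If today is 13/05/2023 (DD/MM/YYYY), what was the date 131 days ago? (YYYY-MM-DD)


Start: 2023-05-13
Subtracting 131 days
Days already passed in May: 13
After going back through May: 118 more days to subtract
April 2023: 30 days, 88 remaining
March 2023: 31 days, 57 remaining
February 2023: 28 days, 29 remaining
January 2023 has 31 days, need 29
Result: 2023-01-02

2023-01-02


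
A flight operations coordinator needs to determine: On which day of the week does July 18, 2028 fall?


Date: 2028-07-18
January 1, 2028 is a Saturday
Day of year: 200
Offset from Jan 1: 199 days
199 mod 7 = 3
Result: Tuesday

Tuesday


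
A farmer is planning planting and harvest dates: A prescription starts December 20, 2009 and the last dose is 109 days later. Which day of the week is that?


Start: 2009-12-20 (Sunday)
Step 1 - find target date: add 109 days
  2009-12-20 + 109 days = 2010-04-08
Step 2 - day of week:
  109 mod 7 = 4
  Sunday + 4 days -> Thursday
Result: Thursday (2010-04-08)

Thursday


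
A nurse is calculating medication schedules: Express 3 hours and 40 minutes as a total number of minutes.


Hours: 3
Extra minutes: 40
Minutes per hour: 60
Hours to minutes: 3 x 60 = 180
Total: 180 + 40 = 220

220


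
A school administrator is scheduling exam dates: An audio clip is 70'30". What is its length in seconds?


Minutes: 70
Seconds: 30
Convert minutes to seconds: 70 x 60 = 4200
Add remaining seconds: 4200 + 30 = 4230

4230


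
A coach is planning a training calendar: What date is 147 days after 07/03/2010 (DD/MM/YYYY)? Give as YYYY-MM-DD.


Start: 2010-03-07
Adding 147 days
Days remaining in March: 24
After March: 123 days still to add
April 2010: 30 days, 93 remaining
May 2010: 31 days, 62 remaining
June 2010: 30 days, 32 remaining
July 2010: 31 days, 1 remaining
Result: 2010-08-01

2010-08-01


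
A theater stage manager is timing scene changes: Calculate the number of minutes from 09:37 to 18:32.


Start time: 09:37 = 577 minutes from midnight
End time: 18:32 = 1112 minutes from midnight
Difference: 1112 - 577 = 535 minutes
That is 8 hours and 55 minutes

535


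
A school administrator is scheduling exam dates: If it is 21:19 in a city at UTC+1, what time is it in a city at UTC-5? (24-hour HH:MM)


Local time: 21:19 at UTC+1 (offset 1h)
Target zone: UTC-5 (offset -5h)
Difference: -5 - (1) = -6 hours
Calculation: 21 + (-6) = 15
Result: 15:19

15:19


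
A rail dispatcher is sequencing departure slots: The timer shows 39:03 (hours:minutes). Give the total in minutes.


Hours: 39
Minutes: 3
Convert hours to minutes: 39 x 60 = 2340
Add remaining minutes: 2340 + 3 = 2343

2343


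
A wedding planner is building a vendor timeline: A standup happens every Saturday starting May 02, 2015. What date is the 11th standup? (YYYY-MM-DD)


First occurrence: 2015-05-02 (occurrence 1)
Each occurrence is 7 days after the previous.
Occurrence 11 is 10 weeks after the first.
10 weeks = 70 days
2015-05-02 + 70 days = 2015-07-11

2015-07-11


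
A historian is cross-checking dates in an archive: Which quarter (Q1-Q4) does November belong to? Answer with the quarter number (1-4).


Month: November (month 11)
Q1: January-March (months 1-3)
Q2: April-June (months 4-6)
Q3: July-September (months 7-9)
Q4: October-December (months 10-12)
Month 11 falls in Q4

4


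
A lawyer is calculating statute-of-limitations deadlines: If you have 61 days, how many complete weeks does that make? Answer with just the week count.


Total days: 61
Days per week: 7
Division: 61 / 7 = 8 remainder 5
Complete weeks: 8
Remaining days: 5

8


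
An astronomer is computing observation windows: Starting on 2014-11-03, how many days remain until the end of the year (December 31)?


Start: November 03, 2014
End: December 31, 2014
Days left in November: 27
December: 31
Sum of remaining months: 31
Total: 27 + 31 = 58

58


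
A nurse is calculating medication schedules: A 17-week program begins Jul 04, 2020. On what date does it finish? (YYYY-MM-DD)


Start: 2020-07-04
Weeks to add: 17
Convert to days: 17 x 7 = 119 days
Add 119 days to 2020-07-04
Result: 2020-10-31

2020-10-31
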